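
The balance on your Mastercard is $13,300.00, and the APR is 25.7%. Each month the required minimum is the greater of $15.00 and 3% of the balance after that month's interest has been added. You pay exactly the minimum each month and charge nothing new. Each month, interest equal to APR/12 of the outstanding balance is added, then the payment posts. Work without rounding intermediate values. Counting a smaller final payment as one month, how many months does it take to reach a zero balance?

Monthly rate r = 25.7%/12 = 2.14167% = 0.0214167.
While 3% of the post-interest balance exceeds $15.00, each month B ← (B·(1+r))·(1 − 0.03), i.e. B shrinks by the factor (1+r)·0.97 = 0.99077.
This holds for months 1–357. Entering month 358 the balance is $486.19; 3% of the post-interest balance is now below $15.00, so the flat $15.00 minimum applies from here.
From month 358 a fixed $15.00 at rate r clears $486.19 in 56 more payments. Total: 357 + 56 = 413 months.

413 months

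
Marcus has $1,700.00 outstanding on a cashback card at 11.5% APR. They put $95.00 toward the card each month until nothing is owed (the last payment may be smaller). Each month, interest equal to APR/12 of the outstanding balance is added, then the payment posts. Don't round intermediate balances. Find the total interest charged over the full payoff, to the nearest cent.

Monthly rate r = 11.5%/12 = 0.958333% = 0.00958333.
Payoff takes n = ⌈−ln(1 − rB₀/P)/ln(1+r)⌉ = ⌈19.725⌉ = 20 payments; the last is $68.93.
Total paid = 19·$95.00 + $68.93 = $1,873.93.
Total interest = total paid − principal = $1,873.93 − $1,700.00 = $173.93.

$173.93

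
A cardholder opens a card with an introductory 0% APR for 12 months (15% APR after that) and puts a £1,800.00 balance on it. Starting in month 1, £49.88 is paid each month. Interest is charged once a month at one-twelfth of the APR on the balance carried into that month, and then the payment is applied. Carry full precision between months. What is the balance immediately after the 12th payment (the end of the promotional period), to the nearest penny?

Promo months 1–12 at r₀ = 0%/12 = 0; months 13+ at r₁ = 15%/12 = 0.0125.
After month 12 (no interest yet): B = £1,800.00 − 12·£49.88 = £1,201.44.

£1,201.44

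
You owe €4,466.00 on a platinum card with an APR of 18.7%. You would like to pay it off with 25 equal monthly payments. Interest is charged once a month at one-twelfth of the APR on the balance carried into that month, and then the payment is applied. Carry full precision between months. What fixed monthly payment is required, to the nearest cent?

Monthly rate r = 18.7%/12 = 1.55833% = 0.0155833.
Level-payment amortization: P = B₀·r / (1 − (1+r)^(−n)) = 4466.00·0.0155833 / (1 − 1.01558^(−25)).
Denominator 1 − (1+r)^(−25) = 0.320622948.
P = 69.5952 / 0.320622948 ≈ 217.06.

€217.06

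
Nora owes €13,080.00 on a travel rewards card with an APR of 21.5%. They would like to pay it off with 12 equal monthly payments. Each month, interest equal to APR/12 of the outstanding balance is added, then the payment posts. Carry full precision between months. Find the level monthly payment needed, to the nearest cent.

€1,221.07

Monthly rate r = 21.5%/12 = 1.79167% = 0.0179167.
Level-payment amortization: P = B₀·r / (1 − (1+r)^(−n)) = 13080.00·0.0179167 / (1 − 1.01792^(−12)).
Denominator 1 − (1+r)^(−12) = 0.191921975.
P = 234.35 / 0.191921975 ≈ 1221.07.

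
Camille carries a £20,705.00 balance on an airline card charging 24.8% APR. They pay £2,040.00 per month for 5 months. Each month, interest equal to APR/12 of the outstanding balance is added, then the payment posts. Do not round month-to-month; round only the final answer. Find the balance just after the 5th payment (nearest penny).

£12,304.39

Monthly rate r = 24.8%/12 = 2.06667% = 0.0206667.
Each month: B ← B·(1+r) − £2,040.00.
Month 1: interest £427.90; balance after payment £19,092.90.
Month 2: interest £394.59; balance after payment £17,447.49.
Month 3: interest £360.58; balance after payment £15,768.07.
Month 4: interest £325.87; balance after payment £14,053.94.
Month 5: interest £290.45; balance after payment £12,304.39.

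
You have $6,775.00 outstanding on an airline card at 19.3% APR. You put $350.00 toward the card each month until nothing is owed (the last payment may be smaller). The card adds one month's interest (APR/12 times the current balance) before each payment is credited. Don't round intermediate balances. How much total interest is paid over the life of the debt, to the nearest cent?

$1,407.62

Monthly rate r = 19.3%/12 = 1.60833% = 0.0160833.
Payoff takes n = ⌈−ln(1 − rB₀/P)/ln(1+r)⌉ = ⌈23.377⌉ = 24 payments; the last is $132.62.
Total paid = 23·$350.00 + $132.62 = $8,182.62.
Total interest = total paid − principal = $8,182.62 − $6,775.00 = $1,407.62.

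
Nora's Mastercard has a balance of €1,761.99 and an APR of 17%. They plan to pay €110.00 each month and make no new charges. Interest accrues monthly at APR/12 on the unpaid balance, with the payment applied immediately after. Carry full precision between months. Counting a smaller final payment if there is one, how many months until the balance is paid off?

19 months

Monthly rate r = 17%/12 = 1.41667% = 0.0141667.
Recurrence: B ← B·(1+r) − €110.00.
Month 1: interest €24.96; balance after payment €1,676.95.
Month 2: interest €23.76; balance after payment €1,590.71.
Closed form: n = −ln(1 − rB₀/P)/ln(1+r) = −ln(0.77308)/ln(1.01417) ≈ 18.296, so the balance reaches zero during payment 19.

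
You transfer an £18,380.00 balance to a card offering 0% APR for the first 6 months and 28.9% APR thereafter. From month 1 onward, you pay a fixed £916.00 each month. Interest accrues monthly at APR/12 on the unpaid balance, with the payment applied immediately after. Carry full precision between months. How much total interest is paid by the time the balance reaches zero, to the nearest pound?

£3,039

Promo months 1–6 at r₀ = 0%/12 = 0; months 7+ at r₁ = 28.9%/12 = 0.0240833.
After month 6 (no interest yet): B = £18,380.00 − 6·£916.00 = £12,884.00.
Then at r₁ with £916.00/mo: n₂ = −ln(1 − r₁·B/P)/ln(1+r₁) ≈ 17.38 → 18 more payments.
Total paid = 23·£916.00 + £350.92 = £21,418.92; interest = £21,418.92 − £18,380.00 = £3,038.92.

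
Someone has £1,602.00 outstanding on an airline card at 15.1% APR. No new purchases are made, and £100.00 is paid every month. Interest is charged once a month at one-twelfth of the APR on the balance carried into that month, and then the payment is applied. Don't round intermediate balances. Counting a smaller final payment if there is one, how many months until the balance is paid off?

Monthly rate r = 15.1%/12 = 1.25833% = 0.0125833.
Recurrence: B ← B·(1+r) − £100.00.
Month 1: interest £20.16; balance after payment £1,522.16.
Month 2: interest £19.15; balance after payment £1,441.31.
Closed form: n = −ln(1 − rB₀/P)/ln(1+r) = −ln(0.79841)/ln(1.01258) ≈ 18.003, so the balance reaches zero during payment 19.

19 months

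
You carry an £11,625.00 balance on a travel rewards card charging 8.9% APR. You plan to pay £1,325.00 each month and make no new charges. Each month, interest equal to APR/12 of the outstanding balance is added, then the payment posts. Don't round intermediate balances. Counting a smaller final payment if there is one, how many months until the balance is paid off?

Monthly rate r = 8.9%/12 = 0.741667% = 0.00741667.
Recurrence: B ← B·(1+r) − £1,325.00.
Month 1: interest £86.22; balance after payment £10,386.22.
Month 2: interest £77.03; balance after payment £9,138.25.
Closed form: n = −ln(1 − rB₀/P)/ln(1+r) = −ln(0.93493)/ln(1.00742) ≈ 9.106, so the balance reaches zero during payment 10.

10 months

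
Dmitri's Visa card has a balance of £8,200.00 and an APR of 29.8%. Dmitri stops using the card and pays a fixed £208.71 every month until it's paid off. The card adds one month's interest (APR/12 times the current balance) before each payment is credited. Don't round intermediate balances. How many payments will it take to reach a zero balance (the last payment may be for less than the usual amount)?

Monthly rate r = 29.8%/12 = 2.48333% = 0.0248333.
Recurrence: B ← B·(1+r) − £208.71.
Month 1: interest £203.63; balance after payment £8,194.92.
Month 2: interest £203.51; balance after payment £8,189.72.
Closed form: n = −ln(1 − rB₀/P)/ln(1+r) = −ln(0.024324)/ln(1.02483) ≈ 151.500, so the balance reaches zero during payment 152.

152 payments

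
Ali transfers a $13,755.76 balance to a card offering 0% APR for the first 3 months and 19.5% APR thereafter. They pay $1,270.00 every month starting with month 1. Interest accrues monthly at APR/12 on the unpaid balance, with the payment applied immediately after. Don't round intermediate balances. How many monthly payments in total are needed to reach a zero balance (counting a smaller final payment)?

Promo months 1–3 at r₀ = 0%/12 = 0; months 4+ at r₁ = 19.5%/12 = 0.01625.
After month 3 (no interest yet): B = $13,755.76 − 3·$1,270.00 = $9,945.76.
Then at r₁ with $1,270.00/mo: n₂ = −ln(1 − r₁·B/P)/ln(1+r₁) ≈ 8.44 → 9 more payments.

12 payments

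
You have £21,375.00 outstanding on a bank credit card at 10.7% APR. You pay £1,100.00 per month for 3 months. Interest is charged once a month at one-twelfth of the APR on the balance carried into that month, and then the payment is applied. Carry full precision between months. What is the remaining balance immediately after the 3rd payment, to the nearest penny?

£18,622.38

Monthly rate r = 10.7%/12 = 0.891667% = 0.00891667.
Each month: B ← B·(1+r) − £1,100.00.
Month 1: interest £190.59; balance after payment £20,465.59.
Month 2: interest £182.48; balance after payment £19,548.08.
Month 3: interest £174.30; balance after payment £18,622.38.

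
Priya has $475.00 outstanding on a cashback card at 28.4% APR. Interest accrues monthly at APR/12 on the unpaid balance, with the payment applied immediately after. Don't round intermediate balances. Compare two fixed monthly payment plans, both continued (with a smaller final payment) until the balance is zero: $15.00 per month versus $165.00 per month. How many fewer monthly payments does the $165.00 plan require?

56 fewer payments

Monthly rate r = 28.4%/12 = 2.36667% = 0.0236667.
At $15.00/mo: n = ⌈−ln(1 − rB₀/P)/ln(1+r)⌉ = 60 payments (last $2.60); total interest = total paid − $475.00 = $412.60.
At $165.00/mo: 4 payments (last $2.79); total interest $22.79.
Payments saved = 60 − 4 = 56.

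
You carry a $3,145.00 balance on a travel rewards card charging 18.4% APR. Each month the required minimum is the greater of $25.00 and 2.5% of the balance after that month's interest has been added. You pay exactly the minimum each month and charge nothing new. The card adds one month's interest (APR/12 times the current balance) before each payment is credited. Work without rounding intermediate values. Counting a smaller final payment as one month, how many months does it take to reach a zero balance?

176 months

Monthly rate r = 18.4%/12 = 1.53333% = 0.0153333.
While 2.5% of the post-interest balance exceeds $25.00, each month B ← (B·(1+r))·(1 − 0.025), i.e. B shrinks by the factor (1+r)·0.975 = 0.98995.
This holds for months 1–115. Entering month 116 the balance is $984.34; 2.5% of the post-interest balance is now below $25.00, so the flat $25.00 minimum applies from here.
From month 116 a fixed $25.00 at rate r clears $984.34 in 61 more payments. Total: 115 + 61 = 176 months.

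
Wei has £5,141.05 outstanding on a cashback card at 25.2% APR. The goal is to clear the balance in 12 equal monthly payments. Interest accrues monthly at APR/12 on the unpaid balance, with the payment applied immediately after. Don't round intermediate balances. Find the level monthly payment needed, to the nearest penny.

£489.13

Monthly rate r = 25.2%/12 = 2.1% = 0.021.
Level-payment amortization: P = B₀·r / (1 − (1+r)^(−n)) = 5141.05·0.021 / (1 − 1.021^(−12)).
Denominator 1 − (1+r)^(−12) = 0.22072437.
P = 107.962 / 0.22072437 ≈ 489.13.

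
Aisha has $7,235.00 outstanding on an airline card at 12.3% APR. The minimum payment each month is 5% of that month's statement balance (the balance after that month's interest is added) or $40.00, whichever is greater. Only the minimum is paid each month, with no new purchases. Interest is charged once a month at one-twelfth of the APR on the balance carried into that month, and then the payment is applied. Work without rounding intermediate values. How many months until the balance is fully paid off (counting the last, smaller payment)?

Monthly rate r = 12.3%/12 = 1.025% = 0.01025.
While 5% of the post-interest balance exceeds $40.00, each month B ← (B·(1+r))·(1 − 0.05), i.e. B shrinks by the factor (1+r)·0.95 = 0.95974.
This holds for months 1–54. Entering month 55 the balance is $786.45; 5% of the post-interest balance is now below $40.00, so the flat $40.00 minimum applies from here.
From month 55 a fixed $40.00 at rate r clears $786.45 in 23 more payments. Total: 54 + 23 = 77 months.

77 months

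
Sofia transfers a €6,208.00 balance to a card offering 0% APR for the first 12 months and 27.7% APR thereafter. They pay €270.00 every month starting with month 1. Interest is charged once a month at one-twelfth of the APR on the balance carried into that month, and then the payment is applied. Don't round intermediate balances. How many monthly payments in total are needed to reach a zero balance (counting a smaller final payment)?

25 payments

Promo months 1–12 at r₀ = 0%/12 = 0; months 13+ at r₁ = 27.7%/12 = 0.0230833.
After month 12 (no interest yet): B = €6,208.00 − 12·€270.00 = €2,968.00.
Then at r₁ with €270.00/mo: n₂ = −ln(1 − r₁·B/P)/ln(1+r₁) ≈ 12.83 → 13 more payments.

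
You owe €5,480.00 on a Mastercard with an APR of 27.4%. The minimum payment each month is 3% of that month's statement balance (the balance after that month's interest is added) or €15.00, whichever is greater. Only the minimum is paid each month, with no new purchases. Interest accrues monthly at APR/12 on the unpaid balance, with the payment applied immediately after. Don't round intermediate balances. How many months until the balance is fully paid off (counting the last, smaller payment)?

367 months

Monthly rate r = 27.4%/12 = 2.28333% = 0.0228333.
While 3% of the post-interest balance exceeds €15.00, each month B ← (B·(1+r))·(1 − 0.03), i.e. B shrinks by the factor (1+r)·0.97 = 0.99215.
This holds for months 1–307. Entering month 308 the balance is €487.30; 3% of the post-interest balance is now below €15.00, so the flat €15.00 minimum applies from here.
From month 308 a fixed €15.00 at rate r clears €487.30 in 60 more payments. Total: 307 + 60 = 367 months.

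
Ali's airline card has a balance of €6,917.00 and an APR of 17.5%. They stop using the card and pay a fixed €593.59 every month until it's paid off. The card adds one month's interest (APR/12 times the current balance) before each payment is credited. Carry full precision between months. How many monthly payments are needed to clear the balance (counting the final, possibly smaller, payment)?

13 payments

Monthly rate r = 17.5%/12 = 1.45833% = 0.0145833.
Recurrence: B ← B·(1+r) − €593.59.
Month 1: interest €100.87; balance after payment €6,424.28.
Month 2: interest €93.69; balance after payment €5,924.38.
Closed form: n = −ln(1 − rB₀/P)/ln(1+r) = −ln(0.83006)/ln(1.01458) ≈ 12.865, so the balance reaches zero during payment 13.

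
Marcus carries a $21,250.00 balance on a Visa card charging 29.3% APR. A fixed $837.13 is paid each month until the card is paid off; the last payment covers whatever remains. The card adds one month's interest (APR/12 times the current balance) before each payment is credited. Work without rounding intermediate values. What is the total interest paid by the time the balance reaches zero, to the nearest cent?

Monthly rate r = 29.3%/12 = 2.44167% = 0.0244167.
Payoff takes n = ⌈−ln(1 − rB₀/P)/ln(1+r)⌉ = ⌈40.088⌉ = 41 payments; the last is $74.63.
Total paid = 40·$837.13 + $74.63 = $33,559.83.
Total interest = total paid − principal = $33,559.83 − $21,250.00 = $12,309.83.

$12,309.83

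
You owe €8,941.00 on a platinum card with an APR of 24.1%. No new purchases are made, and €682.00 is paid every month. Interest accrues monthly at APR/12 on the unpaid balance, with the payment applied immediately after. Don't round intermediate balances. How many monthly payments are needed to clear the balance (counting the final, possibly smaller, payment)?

16 months

Monthly rate r = 24.1%/12 = 2.00833% = 0.0200833.
Recurrence: B ← B·(1+r) − €682.00.
Month 1: interest €179.57; balance after payment €8,438.57.
Month 2: interest €169.47; balance after payment €7,926.04.
Closed form: n = −ln(1 − rB₀/P)/ln(1+r) = −ln(0.73671)/ln(1.02008) ≈ 15.367, so the balance reaches zero during payment 16.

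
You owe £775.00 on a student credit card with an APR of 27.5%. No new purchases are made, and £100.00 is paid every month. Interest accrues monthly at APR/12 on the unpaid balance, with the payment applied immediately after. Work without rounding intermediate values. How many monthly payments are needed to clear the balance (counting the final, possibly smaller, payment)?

9 payments

Monthly rate r = 27.5%/12 = 2.29167% = 0.0229167.
Recurrence: B ← B·(1+r) − £100.00.
Month 1: interest £17.76; balance after payment £692.76.
Month 2: interest £15.88; balance after payment £608.64.
Closed form: n = −ln(1 − rB₀/P)/ln(1+r) = −ln(0.8224)/ln(1.02292) ≈ 8.630, so the balance reaches zero during payment 9.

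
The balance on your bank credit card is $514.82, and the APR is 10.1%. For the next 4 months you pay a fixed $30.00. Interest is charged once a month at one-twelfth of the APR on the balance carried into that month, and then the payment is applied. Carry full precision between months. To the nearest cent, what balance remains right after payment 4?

$410.85

Monthly rate r = 10.1%/12 = 0.841667% = 0.00841667.
Each month: B ← B·(1+r) − $30.00.
Month 1: interest $4.33; balance after payment $489.15.
Month 2: interest $4.12; balance after payment $463.27.
Month 3: interest $3.90; balance after payment $437.17.
Month 4: interest $3.68; balance after payment $410.85.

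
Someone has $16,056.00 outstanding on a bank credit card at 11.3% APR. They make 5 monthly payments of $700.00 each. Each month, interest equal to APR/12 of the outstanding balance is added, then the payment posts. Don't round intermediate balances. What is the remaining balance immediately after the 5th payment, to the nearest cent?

Monthly rate r = 11.3%/12 = 0.941667% = 0.00941667.
Each month: B ← B·(1+r) − $700.00.
Month 1: interest $151.19; balance after payment $15,507.19.
Month 2: interest $146.03; balance after payment $14,953.22.
Month 3: interest $140.81; balance after payment $14,394.03.
Month 4: interest $135.54; balance after payment $13,829.57.
Month 5: interest $130.23; balance after payment $13,259.80.

$13,259.80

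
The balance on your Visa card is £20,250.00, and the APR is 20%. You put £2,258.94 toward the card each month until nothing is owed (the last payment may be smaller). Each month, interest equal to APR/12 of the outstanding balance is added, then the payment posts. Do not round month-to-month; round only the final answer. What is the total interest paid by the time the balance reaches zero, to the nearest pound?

£1,868

Monthly rate r = 20%/12 = 1.66667% = 0.0166667.
Payoff takes n = ⌈−ln(1 − rB₀/P)/ln(1+r)⌉ = ⌈9.790⌉ = 10 payments; the last is £1,787.51.
Total paid = 9·£2,258.94 + £1,787.51 = £22,117.97.
Total interest = total paid − principal = £22,117.97 − £20,250.00 = £1,867.97.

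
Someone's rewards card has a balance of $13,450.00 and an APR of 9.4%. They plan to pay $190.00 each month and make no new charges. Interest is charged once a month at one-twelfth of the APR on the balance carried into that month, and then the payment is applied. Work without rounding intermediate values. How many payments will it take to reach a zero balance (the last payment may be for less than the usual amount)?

104 months

Monthly rate r = 9.4%/12 = 0.783333% = 0.00783333.
Recurrence: B ← B·(1+r) − $190.00.
Month 1: interest $105.36; balance after payment $13,365.36.
Month 2: interest $104.70; balance after payment $13,280.05.
Closed form: n = −ln(1 − rB₀/P)/ln(1+r) = −ln(0.44548)/ln(1.00783) ≈ 103.629, so the balance reaches zero during payment 104.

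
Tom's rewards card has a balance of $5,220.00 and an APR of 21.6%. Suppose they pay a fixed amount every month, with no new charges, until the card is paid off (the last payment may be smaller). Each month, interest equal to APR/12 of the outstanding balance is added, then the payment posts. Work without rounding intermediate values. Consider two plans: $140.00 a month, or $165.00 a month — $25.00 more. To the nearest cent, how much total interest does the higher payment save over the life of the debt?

Monthly rate r = 21.6%/12 = 1.8% = 0.018.
At $140.00/mo: n = ⌈−ln(1 − rB₀/P)/ln(1+r)⌉ = 63 payments (last $47.81); total interest = total paid − $5,220.00 = $3,507.81.
At $165.00/mo: 48 payments (last $39.35); total interest $2,574.35.
Interest saved = $3,507.81 − $2,574.35 = $933.46.

$933.46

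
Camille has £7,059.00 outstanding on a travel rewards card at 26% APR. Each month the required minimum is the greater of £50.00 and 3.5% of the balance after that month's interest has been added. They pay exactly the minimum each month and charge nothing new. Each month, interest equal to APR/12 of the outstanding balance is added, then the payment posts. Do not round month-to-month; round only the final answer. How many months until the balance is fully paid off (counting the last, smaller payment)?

158 months

Monthly rate r = 26%/12 = 2.16667% = 0.0216667.
While 3.5% of the post-interest balance exceeds £50.00, each month B ← (B·(1+r))·(1 − 0.035), i.e. B shrinks by the factor (1+r)·0.965 = 0.98591.
This holds for months 1–115. Entering month 116 the balance is £1,380.21; 3.5% of the post-interest balance is now below £50.00, so the flat £50.00 minimum applies from here.
From month 116 a fixed £50.00 at rate r clears £1,380.21 in 43 more payments. Total: 115 + 43 = 158 months.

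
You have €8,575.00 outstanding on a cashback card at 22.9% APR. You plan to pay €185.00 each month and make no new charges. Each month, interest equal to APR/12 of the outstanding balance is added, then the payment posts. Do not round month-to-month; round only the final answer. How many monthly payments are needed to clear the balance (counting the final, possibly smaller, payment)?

Monthly rate r = 22.9%/12 = 1.90833% = 0.0190833.
Recurrence: B ← B·(1+r) − €185.00.
Month 1: interest €163.64; balance after payment €8,553.64.
Month 2: interest €163.23; balance after payment €8,531.87.
Closed form: n = −ln(1 − rB₀/P)/ln(1+r) = −ln(0.11546)/ln(1.01908) ≈ 114.202, so the balance reaches zero during payment 115.

115 months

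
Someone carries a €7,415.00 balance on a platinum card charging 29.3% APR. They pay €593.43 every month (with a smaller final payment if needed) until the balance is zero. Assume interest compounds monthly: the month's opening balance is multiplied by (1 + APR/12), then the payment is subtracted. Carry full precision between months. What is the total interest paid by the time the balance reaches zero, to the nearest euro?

€1,539

Monthly rate r = 29.3%/12 = 2.44167% = 0.0244167.
Payoff takes n = ⌈−ln(1 − rB₀/P)/ln(1+r)⌉ = ⌈15.088⌉ = 16 payments; the last is €52.80.
Total paid = 15·€593.43 + €52.80 = €8,954.25.
Total interest = total paid − principal = €8,954.25 − €7,415.00 = €1,539.25.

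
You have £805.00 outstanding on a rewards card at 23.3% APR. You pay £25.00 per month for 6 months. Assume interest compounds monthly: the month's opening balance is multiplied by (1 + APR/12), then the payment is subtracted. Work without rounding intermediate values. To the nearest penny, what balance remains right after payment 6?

£745.98

Monthly rate r = 23.3%/12 = 1.94167% = 0.0194167.
Each month: B ← B·(1+r) − £25.00.
Month 1: interest £15.63; balance after payment £795.63.
Month 2: interest £15.45; balance after payment £786.08.
Month 3: interest £15.26; balance after payment £776.34.
Month 4: interest £15.07; balance after payment £766.42.
Month 5: interest £14.88; balance after payment £756.30.
Month 6: interest £14.68; balance after payment £745.98.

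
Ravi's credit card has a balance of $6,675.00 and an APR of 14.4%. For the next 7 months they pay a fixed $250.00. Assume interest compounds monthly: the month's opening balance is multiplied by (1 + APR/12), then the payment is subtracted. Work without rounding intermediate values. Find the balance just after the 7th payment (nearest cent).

Monthly rate r = 14.4%/12 = 1.2% = 0.012.
Each month: B ← B·(1+r) − $250.00.
Month 1: interest $80.10; balance after payment $6,505.10.
Month 2: interest $78.06; balance after payment $6,333.16.
Month 3: interest $76.00; balance after payment $6,159.16.
Month 4: interest $73.91; balance after payment $5,983.07.
Month 5: interest $71.80; balance after payment $5,804.87.
Month 6: interest $69.66; balance after payment $5,624.52.
Month 7: interest $67.49; balance after payment $5,442.02.

$5,442.02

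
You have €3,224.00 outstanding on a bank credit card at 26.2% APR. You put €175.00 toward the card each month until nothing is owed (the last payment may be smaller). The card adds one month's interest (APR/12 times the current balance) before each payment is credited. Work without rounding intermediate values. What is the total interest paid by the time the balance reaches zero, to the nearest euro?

Monthly rate r = 26.2%/12 = 2.18333% = 0.0218333.
Payoff takes n = ⌈−ln(1 − rB₀/P)/ln(1+r)⌉ = ⌈23.824⌉ = 24 payments; the last is €144.42.
Total paid = 23·€175.00 + €144.42 = €4,169.42.
Total interest = total paid − principal = €4,169.42 − €3,224.00 = €945.42.

€945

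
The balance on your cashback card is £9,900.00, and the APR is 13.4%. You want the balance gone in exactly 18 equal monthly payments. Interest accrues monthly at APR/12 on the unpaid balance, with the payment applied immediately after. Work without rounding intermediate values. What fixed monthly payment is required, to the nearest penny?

Monthly rate r = 13.4%/12 = 1.11667% = 0.0111667.
Level-payment amortization: P = B₀·r / (1 − (1+r)^(−n)) = 9900.00·0.0111667 / (1 − 1.01117^(−18)).
Denominator 1 − (1+r)^(−18) = 0.181175935.
P = 110.55 / 0.181175935 ≈ 610.18.

£610.18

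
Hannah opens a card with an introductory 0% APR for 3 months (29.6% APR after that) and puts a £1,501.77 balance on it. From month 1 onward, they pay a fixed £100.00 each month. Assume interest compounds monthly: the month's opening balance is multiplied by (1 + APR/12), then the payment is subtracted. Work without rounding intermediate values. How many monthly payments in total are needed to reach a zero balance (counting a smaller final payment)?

Promo months 1–3 at r₀ = 0%/12 = 0; months 4+ at r₁ = 29.6%/12 = 0.0246667.
After month 3 (no interest yet): B = £1,501.77 − 3·£100.00 = £1,201.77.
Then at r₁ with £100.00/mo: n₂ = −ln(1 − r₁·B/P)/ln(1+r₁) ≈ 14.43 → 15 more payments.

18 payments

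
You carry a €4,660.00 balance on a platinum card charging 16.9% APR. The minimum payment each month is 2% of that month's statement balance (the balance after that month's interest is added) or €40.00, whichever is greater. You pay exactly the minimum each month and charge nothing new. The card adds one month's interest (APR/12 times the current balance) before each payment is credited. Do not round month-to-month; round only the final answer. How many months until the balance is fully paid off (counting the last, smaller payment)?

224 months

Monthly rate r = 16.9%/12 = 1.40833% = 0.0140833.
While 2% of the post-interest balance exceeds €40.00, each month B ← (B·(1+r))·(1 − 0.02), i.e. B shrinks by the factor (1+r)·0.98 = 0.9938.
This holds for months 1–139. Entering month 140 the balance is €1,963.57; 2% of the post-interest balance is now below €40.00, so the flat €40.00 minimum applies from here.
From month 140 a fixed €40.00 at rate r clears €1,963.57 in 85 more payments. Total: 139 + 85 = 224 months.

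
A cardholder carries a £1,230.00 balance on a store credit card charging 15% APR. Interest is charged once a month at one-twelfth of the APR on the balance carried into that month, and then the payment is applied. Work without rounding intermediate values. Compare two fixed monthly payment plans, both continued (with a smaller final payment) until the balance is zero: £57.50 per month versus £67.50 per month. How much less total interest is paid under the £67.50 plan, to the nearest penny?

Monthly rate r = 15%/12 = 1.25% = 0.0125.
At £57.50/mo: n = ⌈−ln(1 − rB₀/P)/ln(1+r)⌉ = 26 payments (last £2.70); total interest = total paid − £1,230.00 = £210.20.
At £67.50/mo: 21 payments (last £54.58); total interest £174.58.
Interest saved = £210.20 − £174.58 = £35.62.

£35.62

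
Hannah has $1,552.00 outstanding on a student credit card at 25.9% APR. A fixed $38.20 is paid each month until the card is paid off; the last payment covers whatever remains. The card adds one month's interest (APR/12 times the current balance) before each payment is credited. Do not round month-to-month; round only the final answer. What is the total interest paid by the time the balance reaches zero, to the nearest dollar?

$2,195

Monthly rate r = 25.9%/12 = 2.15833% = 0.0215833.
Payoff takes n = ⌈−ln(1 − rB₀/P)/ln(1+r)⌉ = ⌈98.096⌉ = 99 payments; the last is $3.69.
Total paid = 98·$38.20 + $3.69 = $3,747.29.
Total interest = total paid − principal = $3,747.29 − $1,552.00 = $2,195.29.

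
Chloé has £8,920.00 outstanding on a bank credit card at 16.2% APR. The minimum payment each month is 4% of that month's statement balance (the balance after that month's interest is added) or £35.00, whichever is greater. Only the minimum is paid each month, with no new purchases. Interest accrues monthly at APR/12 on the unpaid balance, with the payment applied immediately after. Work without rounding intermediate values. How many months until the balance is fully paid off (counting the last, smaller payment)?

116 months

Monthly rate r = 16.2%/12 = 1.35% = 0.0135.
While 4% of the post-interest balance exceeds £35.00, each month B ← (B·(1+r))·(1 − 0.04), i.e. B shrinks by the factor (1+r)·0.96 = 0.97296.
This holds for months 1–86. Entering month 87 the balance is £844.37; 4% of the post-interest balance is now below £35.00, so the flat £35.00 minimum applies from here.
From month 87 a fixed £35.00 at rate r clears £844.37 in 30 more payments. Total: 86 + 30 = 116 months.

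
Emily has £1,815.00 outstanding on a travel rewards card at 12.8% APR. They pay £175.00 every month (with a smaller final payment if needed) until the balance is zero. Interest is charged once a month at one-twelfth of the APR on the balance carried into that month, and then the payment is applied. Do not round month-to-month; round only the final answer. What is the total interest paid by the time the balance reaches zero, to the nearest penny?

£118.76

Monthly rate r = 12.8%/12 = 1.06667% = 0.0106667.
Payoff takes n = ⌈−ln(1 − rB₀/P)/ln(1+r)⌉ = ⌈11.050⌉ = 12 payments; the last is £8.76.
Total paid = 11·£175.00 + £8.76 = £1,933.76.
Total interest = total paid − principal = £1,933.76 − £1,815.00 = £118.76.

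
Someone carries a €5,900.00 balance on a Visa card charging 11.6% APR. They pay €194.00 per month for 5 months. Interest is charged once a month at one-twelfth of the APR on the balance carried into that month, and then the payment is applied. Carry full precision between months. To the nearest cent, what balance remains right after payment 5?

€5,201.80

Monthly rate r = 11.6%/12 = 0.966667% = 0.00966667.
Each month: B ← B·(1+r) − €194.00.
Month 1: interest €57.03; balance after payment €5,763.03.
Month 2: interest €55.71; balance after payment €5,624.74.
Month 3: interest €54.37; balance after payment €5,485.12.
Month 4: interest €53.02; balance after payment €5,344.14.
Month 5: interest €51.66; balance after payment €5,201.80.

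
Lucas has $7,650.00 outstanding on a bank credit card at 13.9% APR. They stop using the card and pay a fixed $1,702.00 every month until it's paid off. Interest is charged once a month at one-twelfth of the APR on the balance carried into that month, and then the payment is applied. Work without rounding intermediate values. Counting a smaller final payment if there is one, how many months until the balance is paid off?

5 payments

Monthly rate r = 13.9%/12 = 1.15833% = 0.0115833.
Recurrence: B ← B·(1+r) − $1,702.00.
Month 1: interest $88.61; balance after payment $6,036.61.
Month 2: interest $69.92; balance after payment $4,404.54.
Month 3: interest $51.02; balance after payment $2,753.56.
Month 4: interest $31.90; balance after payment $1,083.45.
Month 5: interest $12.55; balance after payment $0.00.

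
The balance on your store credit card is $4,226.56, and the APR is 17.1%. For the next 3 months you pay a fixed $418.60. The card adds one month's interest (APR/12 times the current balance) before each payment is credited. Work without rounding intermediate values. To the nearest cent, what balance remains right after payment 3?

$3,136.05

Monthly rate r = 17.1%/12 = 1.425% = 0.01425.
Each month: B ← B·(1+r) − $418.60.
Month 1: interest $60.23; balance after payment $3,868.19.
Month 2: interest $55.12; balance after payment $3,504.71.
Month 3: interest $49.94; balance after payment $3,136.05.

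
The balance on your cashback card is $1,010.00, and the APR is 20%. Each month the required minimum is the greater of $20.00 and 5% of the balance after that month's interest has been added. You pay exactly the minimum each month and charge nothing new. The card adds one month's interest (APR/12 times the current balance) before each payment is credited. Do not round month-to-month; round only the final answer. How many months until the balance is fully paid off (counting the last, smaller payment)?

52 months

Monthly rate r = 20%/12 = 1.66667% = 0.0166667.
While 5% of the post-interest balance exceeds $20.00, each month B ← (B·(1+r))·(1 − 0.05), i.e. B shrinks by the factor (1+r)·0.95 = 0.96583.
This holds for months 1–28. Entering month 29 the balance is $381.58; 5% of the post-interest balance is now below $20.00, so the flat $20.00 minimum applies from here.
From month 29 a fixed $20.00 at rate r clears $381.58 in 24 more payments. Total: 28 + 24 = 52 months.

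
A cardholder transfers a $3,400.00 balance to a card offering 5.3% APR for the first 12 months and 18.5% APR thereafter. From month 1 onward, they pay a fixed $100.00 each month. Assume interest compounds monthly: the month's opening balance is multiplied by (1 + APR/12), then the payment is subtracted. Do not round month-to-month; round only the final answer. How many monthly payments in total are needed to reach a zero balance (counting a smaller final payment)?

Promo months 1–12 at r₀ = 5.3%/12 = 0.00441667; months 13+ at r₁ = 18.5%/12 = 0.0154167.
After month 12: iterate B ← B·(1+r₀) − $100.00 for 12 months → $2,355.06.
Then at r₁ with $100.00/mo: n₂ = −ln(1 − r₁·B/P)/ln(1+r₁) ≈ 29.49 → 30 more payments.

42 months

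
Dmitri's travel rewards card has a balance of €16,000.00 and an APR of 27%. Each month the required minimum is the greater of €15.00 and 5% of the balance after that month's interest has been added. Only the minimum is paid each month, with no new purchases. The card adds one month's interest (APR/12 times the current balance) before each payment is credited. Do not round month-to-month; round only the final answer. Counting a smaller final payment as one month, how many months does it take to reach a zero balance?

164 months

Monthly rate r = 27%/12 = 2.25% = 0.0225.
While 5% of the post-interest balance exceeds €15.00, each month B ← (B·(1+r))·(1 − 0.05), i.e. B shrinks by the factor (1+r)·0.95 = 0.97137.
This holds for months 1–138. Entering month 139 the balance is €290.75; 5% of the post-interest balance is now below €15.00, so the flat €15.00 minimum applies from here.
From month 139 a fixed €15.00 at rate r clears €290.75 in 26 more payments. Total: 138 + 26 = 164 months.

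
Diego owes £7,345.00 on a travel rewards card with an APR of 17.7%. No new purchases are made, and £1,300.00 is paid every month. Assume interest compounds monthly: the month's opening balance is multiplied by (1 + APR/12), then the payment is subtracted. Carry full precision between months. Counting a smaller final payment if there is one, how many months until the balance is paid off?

Monthly rate r = 17.7%/12 = 1.475% = 0.01475.
Recurrence: B ← B·(1+r) − £1,300.00.
Month 1: interest £108.34; balance after payment £6,153.34.
Month 2: interest £90.76; balance after payment £4,944.10.
Month 3: interest £72.93; balance after payment £3,717.03.
Month 4: interest £54.83; balance after payment £2,471.85.
Month 5: interest £36.46; balance after payment £1,208.31.
Month 6: interest £17.82; balance after payment £0.00.

6 months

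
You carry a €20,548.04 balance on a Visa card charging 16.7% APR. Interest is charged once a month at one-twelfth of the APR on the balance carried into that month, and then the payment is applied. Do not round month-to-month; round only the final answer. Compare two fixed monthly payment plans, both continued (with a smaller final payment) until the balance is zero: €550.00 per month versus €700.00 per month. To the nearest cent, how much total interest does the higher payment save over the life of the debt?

Monthly rate r = 16.7%/12 = 1.39167% = 0.0139167.
At €550.00/mo: n = ⌈−ln(1 − rB₀/P)/ln(1+r)⌉ = 54 payments (last €52.88); total interest = total paid − €20,548.04 = €8,654.84.
At €700.00/mo: 38 payments (last €696.53); total interest €6,048.49.
Interest saved = €8,654.84 − €6,048.49 = €2,606.35.

€2,606.35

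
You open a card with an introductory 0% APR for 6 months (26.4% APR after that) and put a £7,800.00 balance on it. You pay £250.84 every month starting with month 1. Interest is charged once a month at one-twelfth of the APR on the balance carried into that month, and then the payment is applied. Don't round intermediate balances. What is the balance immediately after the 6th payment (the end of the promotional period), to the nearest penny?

£6,294.96

Promo months 1–6 at r₀ = 0%/12 = 0; months 7+ at r₁ = 26.4%/12 = 0.022.
After month 6 (no interest yet): B = £7,800.00 − 6·£250.84 = £6,294.96.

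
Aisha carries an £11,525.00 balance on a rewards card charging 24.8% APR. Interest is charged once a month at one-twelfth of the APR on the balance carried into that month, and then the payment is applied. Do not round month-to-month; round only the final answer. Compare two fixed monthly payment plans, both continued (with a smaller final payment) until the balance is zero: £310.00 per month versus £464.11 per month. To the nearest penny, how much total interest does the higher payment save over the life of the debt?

Monthly rate r = 24.8%/12 = 2.06667% = 0.0206667.
At £310.00/mo: n = ⌈−ln(1 − rB₀/P)/ln(1+r)⌉ = 72 payments (last £153.54); total interest = total paid − £11,525.00 = £10,638.54.
At £464.11/mo: 36 payments (last £90.38); total interest £4,809.23.
Interest saved = £10,638.54 − £4,809.23 = £5,829.31.

£5,829.31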